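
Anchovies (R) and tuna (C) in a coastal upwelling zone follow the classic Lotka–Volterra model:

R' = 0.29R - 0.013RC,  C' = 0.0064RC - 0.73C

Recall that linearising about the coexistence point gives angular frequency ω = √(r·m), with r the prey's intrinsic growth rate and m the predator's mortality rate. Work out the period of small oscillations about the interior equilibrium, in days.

Here r = 0.29 and m = 0.73, so r·m = 0.212.
ω = √0.212 = 0.46 per day, hence T = 2π/ω ≈ 13.7 days.

T ≈ 13.7 days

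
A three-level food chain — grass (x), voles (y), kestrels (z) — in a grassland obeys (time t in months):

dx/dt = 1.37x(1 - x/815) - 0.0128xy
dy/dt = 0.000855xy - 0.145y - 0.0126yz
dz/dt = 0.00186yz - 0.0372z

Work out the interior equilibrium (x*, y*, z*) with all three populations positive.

From dz/dt = 0: 0.00186y* = 0.0372, so y* = 20.
From dx/dt = 0: 1.37(1 - x*/815) = 0.0128·20, giving x* = 815·(1 - 0.187) = 663.
From dy/dt = 0: 0.000855·663 - 0.145 = 0.0126z*, so z* = 0.422/0.0126 = 33.5.

x* ≈ 663, y* ≈ 20, z* ≈ 33.5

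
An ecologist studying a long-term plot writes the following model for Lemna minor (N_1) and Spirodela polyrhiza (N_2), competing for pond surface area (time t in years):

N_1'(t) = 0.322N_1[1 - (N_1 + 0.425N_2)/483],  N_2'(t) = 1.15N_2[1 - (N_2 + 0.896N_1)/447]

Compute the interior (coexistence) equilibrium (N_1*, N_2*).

Setting both brackets to zero gives the nullclines N_1 + 0.425N_2 = 483 and 0.896N_1 + N_2 = 447.
Substituting N_2 = 447 - 0.896N_1 into the first: N_1(1 - 0.425·0.896) = 483 - 0.425·447.
So N_1* = 293/0.619 = 473, and then N_2* = 447 - 0.896·473 = 23.

N_1* ≈ 473, N_2* ≈ 23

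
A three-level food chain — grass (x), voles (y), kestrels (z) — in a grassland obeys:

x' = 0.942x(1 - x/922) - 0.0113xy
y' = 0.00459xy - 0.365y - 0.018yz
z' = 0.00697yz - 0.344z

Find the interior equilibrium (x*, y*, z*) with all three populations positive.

x* ≈ 376, y* ≈ 49.4, z* ≈ 75.6

From dz/dt = 0: 0.00697y* = 0.344, so y* = 49.4.
From dx/dt = 0: 0.942(1 - x*/922) = 0.0113·49.4, giving x* = 922·(1 - 0.592) = 376.
From dy/dt = 0: 0.00459·376 - 0.365 = 0.018z*, so z* = 1.36/0.018 = 75.6.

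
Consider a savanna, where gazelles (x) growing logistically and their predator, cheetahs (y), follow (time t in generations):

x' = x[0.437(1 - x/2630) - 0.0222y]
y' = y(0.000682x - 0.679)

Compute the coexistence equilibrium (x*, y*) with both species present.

From dy/dt = 0 with y > 0: 0.000682x* = 0.679, so x* = 996.
Substitute into dx/dt = 0: 0.437(1 - 996/2630) = 0.0222y*.
The bracket is 0.621, giving y* = 0.272/0.0222 = 12.2.

x* ≈ 996, y* ≈ 12.2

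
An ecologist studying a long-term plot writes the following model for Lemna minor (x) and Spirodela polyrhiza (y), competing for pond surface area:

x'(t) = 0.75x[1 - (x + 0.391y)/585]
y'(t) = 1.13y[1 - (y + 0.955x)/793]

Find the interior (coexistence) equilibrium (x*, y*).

x* ≈ 439, y* ≈ 374

Setting both brackets to zero gives the nullclines x + 0.391y = 585 and 0.955x + y = 793.
Substituting y = 793 - 0.955x into the first: x(1 - 0.391·0.955) = 585 - 0.391·793.
So x* = 275/0.627 = 439, and then y* = 793 - 0.955·439 = 374.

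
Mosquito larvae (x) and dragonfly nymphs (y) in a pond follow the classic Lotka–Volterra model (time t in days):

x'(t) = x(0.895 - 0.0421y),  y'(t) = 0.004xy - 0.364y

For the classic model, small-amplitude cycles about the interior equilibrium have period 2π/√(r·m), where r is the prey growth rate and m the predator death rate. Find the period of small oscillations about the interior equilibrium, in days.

Here r = 0.895 and m = 0.364, so r·m = 0.326.
ω = √0.326 = 0.571 per day, hence T = 2π/ω ≈ 11 days.

T ≈ 11 days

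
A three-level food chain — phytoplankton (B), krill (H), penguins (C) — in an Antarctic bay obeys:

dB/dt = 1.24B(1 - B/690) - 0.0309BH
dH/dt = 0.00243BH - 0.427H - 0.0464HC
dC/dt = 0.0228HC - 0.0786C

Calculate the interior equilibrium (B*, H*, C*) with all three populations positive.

From dC/dt = 0: 0.0228H* = 0.0786, so H* = 3.45.
From dB/dt = 0: 1.24(1 - B*/690) = 0.0309·3.45, giving B* = 690·(1 - 0.0859) = 631.
From dH/dt = 0: 0.00243·631 - 0.427 = 0.0464C*, so C* = 1.11/0.0464 = 23.8.

B* ≈ 631, H* ≈ 3.45, C* ≈ 23.8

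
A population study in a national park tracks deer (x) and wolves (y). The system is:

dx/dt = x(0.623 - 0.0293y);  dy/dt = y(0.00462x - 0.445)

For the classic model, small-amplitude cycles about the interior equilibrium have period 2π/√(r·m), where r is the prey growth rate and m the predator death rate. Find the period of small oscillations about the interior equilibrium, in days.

Here r = 0.623 and m = 0.445, so r·m = 0.277.
ω = √0.277 = 0.527 per day, hence T = 2π/ω ≈ 11.9 days.

T ≈ 11.9 days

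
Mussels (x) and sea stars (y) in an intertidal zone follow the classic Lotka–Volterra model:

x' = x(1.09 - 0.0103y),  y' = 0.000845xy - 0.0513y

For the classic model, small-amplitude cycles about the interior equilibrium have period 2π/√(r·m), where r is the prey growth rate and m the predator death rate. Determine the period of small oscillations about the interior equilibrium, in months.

Here r = 1.09 and m = 0.0513, so r·m = 0.0559.
ω = √0.0559 = 0.236 per month, hence T = 2π/ω ≈ 26.6 months.

T ≈ 26.6 months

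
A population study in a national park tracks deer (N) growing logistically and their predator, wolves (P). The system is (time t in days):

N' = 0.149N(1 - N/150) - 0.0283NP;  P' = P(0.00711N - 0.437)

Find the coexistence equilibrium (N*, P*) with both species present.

From dP/dt = 0 with P > 0: 0.00711N* = 0.437, so N* = 61.5.
Substitute into dN/dt = 0: 0.149(1 - 61.5/150) = 0.0283P*.
The bracket is 0.59, giving P* = 0.0879/0.0283 = 3.11.

N* ≈ 61.5, P* ≈ 3.11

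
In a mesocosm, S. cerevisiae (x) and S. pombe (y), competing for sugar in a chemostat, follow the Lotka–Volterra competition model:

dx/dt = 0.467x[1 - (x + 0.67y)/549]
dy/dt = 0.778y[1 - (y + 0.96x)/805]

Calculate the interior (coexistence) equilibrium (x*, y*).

x* ≈ 27, y* ≈ 779

Setting both brackets to zero gives the nullclines x + 0.67y = 549 and 0.96x + y = 805.
Substituting y = 805 - 0.96x into the first: x(1 - 0.67·0.96) = 549 - 0.67·805.
So x* = 9.65/0.357 = 27, and then y* = 805 - 0.96·27 = 779.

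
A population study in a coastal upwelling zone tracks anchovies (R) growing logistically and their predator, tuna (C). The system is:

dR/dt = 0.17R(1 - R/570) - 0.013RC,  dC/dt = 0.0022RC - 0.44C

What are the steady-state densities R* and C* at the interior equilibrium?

From dC/dt = 0 with C > 0: 0.0022R* = 0.44, so R* = 200.
Substitute into dR/dt = 0: 0.17(1 - 200/570) = 0.013C*.
The bracket is 0.649, giving C* = 0.11/0.013 = 8.49.

R* ≈ 200, C* ≈ 8.49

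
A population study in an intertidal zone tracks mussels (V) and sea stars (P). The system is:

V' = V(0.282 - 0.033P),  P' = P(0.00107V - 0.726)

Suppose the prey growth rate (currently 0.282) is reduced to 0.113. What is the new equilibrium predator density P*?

At the interior fixed point, setting dV/dt = 0 with V > 0 fixes P* = (prey growth rate)/(VP coefficient) — independent of the other coefficients.
With the change, P* = 0.113/0.033 = 3.42; it falls from 8.55.

P* ≈ 3.42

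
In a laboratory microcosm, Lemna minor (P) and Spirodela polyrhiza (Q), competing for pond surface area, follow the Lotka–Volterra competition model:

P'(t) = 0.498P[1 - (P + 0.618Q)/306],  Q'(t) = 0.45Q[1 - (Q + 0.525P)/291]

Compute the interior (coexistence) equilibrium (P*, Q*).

Setting both brackets to zero gives the nullclines P + 0.618Q = 306 and 0.525P + Q = 291.
Substituting Q = 291 - 0.525P into the first: P(1 - 0.618·0.525) = 306 - 0.618·291.
So P* = 126/0.676 = 187, and then Q* = 291 - 0.525·187 = 193.

P* ≈ 187, Q* ≈ 193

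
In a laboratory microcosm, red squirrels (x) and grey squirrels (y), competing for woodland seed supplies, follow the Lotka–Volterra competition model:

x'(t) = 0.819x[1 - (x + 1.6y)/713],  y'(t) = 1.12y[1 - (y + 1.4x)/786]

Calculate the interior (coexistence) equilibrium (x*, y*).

Setting both brackets to zero gives the nullclines x + 1.6y = 713 and 1.4x + y = 786.
Substituting y = 786 - 1.4x into the first: x(1 - 1.6·1.4) = 713 - 1.6·786.
So x* = -545/-1.24 = 439, and then y* = 786 - 1.4·439 = 171.

x* ≈ 439, y* ≈ 171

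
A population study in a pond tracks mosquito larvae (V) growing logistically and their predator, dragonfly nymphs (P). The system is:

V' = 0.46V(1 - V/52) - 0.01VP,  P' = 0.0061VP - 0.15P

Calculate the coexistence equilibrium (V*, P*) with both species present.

V* ≈ 24.6, P* ≈ 24.2

From dP/dt = 0 with P > 0: 0.0061V* = 0.15, so V* = 24.6.
Substitute into dV/dt = 0: 0.46(1 - 24.6/52) = 0.01P*.
The bracket is 0.527, giving P* = 0.242/0.01 = 24.2.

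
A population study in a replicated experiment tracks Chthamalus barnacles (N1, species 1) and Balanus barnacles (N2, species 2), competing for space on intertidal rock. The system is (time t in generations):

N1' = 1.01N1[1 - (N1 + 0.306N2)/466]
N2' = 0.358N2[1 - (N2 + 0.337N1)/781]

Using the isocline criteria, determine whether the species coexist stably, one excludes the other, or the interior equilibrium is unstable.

Compare the nullcline intercepts: K1/α12 = 466/0.306 = 1520 > K2 = 781; K2/α21 = 781/0.337 = 2320 > K1 = 466.
Since both inequalities hold, each species can invade when rare, so the interior equilibrium is stable.

stable coexistence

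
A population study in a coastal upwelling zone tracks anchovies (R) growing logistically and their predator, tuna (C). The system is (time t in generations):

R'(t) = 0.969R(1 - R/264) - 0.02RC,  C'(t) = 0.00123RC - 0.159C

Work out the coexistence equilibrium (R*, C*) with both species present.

From dC/dt = 0 with C > 0: 0.00123R* = 0.159, so R* = 129.
Substitute into dR/dt = 0: 0.969(1 - 129/264) = 0.02C*.
The bracket is 0.51, giving C* = 0.495/0.02 = 24.7.

R* ≈ 129, C* ≈ 24.7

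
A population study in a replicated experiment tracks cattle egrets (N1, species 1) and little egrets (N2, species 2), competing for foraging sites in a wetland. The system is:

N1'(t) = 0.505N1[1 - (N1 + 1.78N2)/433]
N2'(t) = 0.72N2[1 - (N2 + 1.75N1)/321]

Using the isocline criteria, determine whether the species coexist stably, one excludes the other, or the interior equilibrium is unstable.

Compare the nullcline intercepts: K1/α12 = 433/1.78 = 243 < K2 = 321; K2/α21 = 321/1.75 = 183 < K1 = 433.
Since both are reversed, neither can invade when rare; the interior point is a saddle.

unstable coexistence (outcome depends on initial conditions)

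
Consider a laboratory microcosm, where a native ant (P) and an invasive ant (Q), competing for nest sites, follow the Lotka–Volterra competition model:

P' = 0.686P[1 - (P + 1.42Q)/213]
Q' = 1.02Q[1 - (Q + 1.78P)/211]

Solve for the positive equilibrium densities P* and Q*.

P* ≈ 56.7, Q* ≈ 110

Setting both brackets to zero gives the nullclines P + 1.42Q = 213 and 1.78P + Q = 211.
Substituting Q = 211 - 1.78P into the first: P(1 - 1.42·1.78) = 213 - 1.42·211.
So P* = -86.6/-1.53 = 56.7, and then Q* = 211 - 1.78·56.7 = 110.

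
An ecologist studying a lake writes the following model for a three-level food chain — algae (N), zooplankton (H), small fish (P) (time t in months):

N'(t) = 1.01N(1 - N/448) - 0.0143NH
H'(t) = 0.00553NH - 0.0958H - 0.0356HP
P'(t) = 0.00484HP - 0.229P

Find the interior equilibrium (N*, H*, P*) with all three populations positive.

From dP/dt = 0: 0.00484H* = 0.229, so H* = 47.3.
From dN/dt = 0: 1.01(1 - N*/448) = 0.0143·47.3, giving N* = 448·(1 - 0.67) = 148.
From dH/dt = 0: 0.00553·148 - 0.0958 = 0.0356P*, so P* = 0.722/0.0356 = 20.3.

N* ≈ 148, H* ≈ 47.3, P* ≈ 20.3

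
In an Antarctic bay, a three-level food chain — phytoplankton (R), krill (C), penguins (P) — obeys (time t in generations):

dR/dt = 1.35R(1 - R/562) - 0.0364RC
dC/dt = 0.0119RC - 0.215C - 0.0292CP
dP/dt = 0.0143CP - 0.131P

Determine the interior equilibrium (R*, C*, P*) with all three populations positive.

From dP/dt = 0: 0.0143C* = 0.131, so C* = 9.16.
From dR/dt = 0: 1.35(1 - R*/562) = 0.0364·9.16, giving R* = 562·(1 - 0.247) = 423.
From dC/dt = 0: 0.0119·423 - 0.215 = 0.0292P*, so P* = 4.82/0.0292 = 165.

R* ≈ 423, C* ≈ 9.16, P* ≈ 165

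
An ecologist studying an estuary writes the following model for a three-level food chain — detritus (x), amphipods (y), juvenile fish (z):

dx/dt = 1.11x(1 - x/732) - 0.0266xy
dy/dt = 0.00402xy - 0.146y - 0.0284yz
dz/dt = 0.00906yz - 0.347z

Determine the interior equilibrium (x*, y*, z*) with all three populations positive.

x* ≈ 60.2, y* ≈ 38.3, z* ≈ 3.37

From dz/dt = 0: 0.00906y* = 0.347, so y* = 38.3.
From dx/dt = 0: 1.11(1 - x*/732) = 0.0266·38.3, giving x* = 732·(1 - 0.918) = 60.2.
From dy/dt = 0: 0.00402·60.2 - 0.146 = 0.0284z*, so z* = 0.0958/0.0284 = 3.37.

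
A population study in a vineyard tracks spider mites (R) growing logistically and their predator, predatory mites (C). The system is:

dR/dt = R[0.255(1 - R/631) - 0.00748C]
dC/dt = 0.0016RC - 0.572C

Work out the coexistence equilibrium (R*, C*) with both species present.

R* ≈ 357, C* ≈ 14.8

From dC/dt = 0 with C > 0: 0.0016R* = 0.572, so R* = 357.
Substitute into dR/dt = 0: 0.255(1 - 357/631) = 0.00748C*.
The bracket is 0.433, giving C* = 0.111/0.00748 = 14.8.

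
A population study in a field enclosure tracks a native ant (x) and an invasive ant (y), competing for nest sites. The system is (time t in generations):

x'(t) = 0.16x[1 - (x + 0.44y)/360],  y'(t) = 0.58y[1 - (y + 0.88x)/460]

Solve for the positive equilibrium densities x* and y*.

Setting both brackets to zero gives the nullclines x + 0.44y = 360 and 0.88x + y = 460.
Substituting y = 460 - 0.88x into the first: x(1 - 0.44·0.88) = 360 - 0.44·460.
So x* = 158/0.613 = 257, and then y* = 460 - 0.88·257 = 234.

x* ≈ 257, y* ≈ 234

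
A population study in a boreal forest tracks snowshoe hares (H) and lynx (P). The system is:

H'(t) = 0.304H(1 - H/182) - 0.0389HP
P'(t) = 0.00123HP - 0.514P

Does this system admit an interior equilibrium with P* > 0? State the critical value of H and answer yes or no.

Threshold H = 418; K < 418, so no, the predator goes extinct.

The predator equation gives dP/dt > 0 only when H > 0.514/0.00123 = 418.
Without the predator, H → K = 182. Since 182 < 418, the predator cannot invade.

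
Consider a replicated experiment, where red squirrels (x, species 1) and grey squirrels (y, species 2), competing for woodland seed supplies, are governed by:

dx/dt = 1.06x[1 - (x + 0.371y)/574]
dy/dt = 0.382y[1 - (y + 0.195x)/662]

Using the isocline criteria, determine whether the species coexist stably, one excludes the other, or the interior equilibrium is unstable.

Compare the nullcline intercepts: K1/α12 = 574/0.371 = 1550 > K2 = 662; K2/α21 = 662/0.195 = 3390 > K1 = 574.
Since both inequalities hold, each species can invade when rare, so the interior equilibrium is stable.

stable coexistence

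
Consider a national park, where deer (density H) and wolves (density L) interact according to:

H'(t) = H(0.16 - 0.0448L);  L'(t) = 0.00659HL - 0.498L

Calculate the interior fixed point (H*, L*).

Set dL/dt = 0 with L > 0: 0.00659H - 0.498 = 0, so H* = 0.498/0.00659 = 75.6.
Set dH/dt = 0 with H > 0: 0.16 - 0.0448L = 0, so L* = 0.16/0.0448 = 3.57.

H* ≈ 75.6, L* ≈ 3.57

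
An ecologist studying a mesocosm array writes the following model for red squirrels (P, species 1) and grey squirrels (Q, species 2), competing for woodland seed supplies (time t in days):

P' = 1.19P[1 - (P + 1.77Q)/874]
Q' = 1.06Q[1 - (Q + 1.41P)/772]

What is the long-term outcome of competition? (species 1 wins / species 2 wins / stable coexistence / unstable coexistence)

Compare the nullcline intercepts: K1/α12 = 874/1.77 = 494 < K2 = 772; K2/α21 = 772/1.41 = 548 < K1 = 874.
Since both are reversed, neither can invade when rare; the interior point is a saddle.

unstable coexistence (outcome depends on initial conditions)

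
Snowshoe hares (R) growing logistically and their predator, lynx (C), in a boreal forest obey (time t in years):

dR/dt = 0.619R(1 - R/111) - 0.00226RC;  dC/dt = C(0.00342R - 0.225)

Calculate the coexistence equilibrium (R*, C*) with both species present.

From dC/dt = 0 with C > 0: 0.00342R* = 0.225, so R* = 65.8.
Substitute into dR/dt = 0: 0.619(1 - 65.8/111) = 0.00226C*.
The bracket is 0.407, giving C* = 0.252/0.00226 = 112.

R* ≈ 65.8, C* ≈ 112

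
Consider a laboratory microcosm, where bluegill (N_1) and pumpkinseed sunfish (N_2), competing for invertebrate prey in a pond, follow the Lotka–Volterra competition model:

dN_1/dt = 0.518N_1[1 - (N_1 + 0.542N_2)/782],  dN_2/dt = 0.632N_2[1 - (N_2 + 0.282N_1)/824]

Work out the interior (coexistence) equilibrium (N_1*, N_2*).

N_1* ≈ 396, N_2* ≈ 712

Setting both brackets to zero gives the nullclines N_1 + 0.542N_2 = 782 and 0.282N_1 + N_2 = 824.
Substituting N_2 = 824 - 0.282N_1 into the first: N_1(1 - 0.542·0.282) = 782 - 0.542·824.
So N_1* = 335/0.847 = 396, and then N_2* = 824 - 0.282·396 = 712.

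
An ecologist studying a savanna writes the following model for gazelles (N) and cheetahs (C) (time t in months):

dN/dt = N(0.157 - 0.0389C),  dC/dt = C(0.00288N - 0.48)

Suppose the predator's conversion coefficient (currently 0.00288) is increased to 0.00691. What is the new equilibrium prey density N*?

N* ≈ 69.5

At the interior fixed point, setting dC/dt = 0 with C > 0 fixes N* = (predator death rate)/(NC coefficient) — independent of the other coefficients.
With the change, N* = 0.48/0.00691 = 69.5; it falls from 167.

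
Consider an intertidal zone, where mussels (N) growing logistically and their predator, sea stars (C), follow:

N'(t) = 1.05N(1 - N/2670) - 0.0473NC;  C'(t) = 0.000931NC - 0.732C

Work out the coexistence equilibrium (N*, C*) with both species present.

N* ≈ 786, C* ≈ 15.7

From dC/dt = 0 with C > 0: 0.000931N* = 0.732, so N* = 786.
Substitute into dN/dt = 0: 1.05(1 - 786/2670) = 0.0473C*.
The bracket is 0.706, giving C* = 0.741/0.0473 = 15.7.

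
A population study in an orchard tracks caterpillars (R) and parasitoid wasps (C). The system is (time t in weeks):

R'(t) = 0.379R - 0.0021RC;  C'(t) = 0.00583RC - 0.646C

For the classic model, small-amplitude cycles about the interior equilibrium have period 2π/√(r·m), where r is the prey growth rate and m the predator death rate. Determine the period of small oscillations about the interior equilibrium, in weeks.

Here r = 0.379 and m = 0.646, so r·m = 0.245.
ω = √0.245 = 0.495 per week, hence T = 2π/ω ≈ 12.7 weeks.

T ≈ 12.7 weeks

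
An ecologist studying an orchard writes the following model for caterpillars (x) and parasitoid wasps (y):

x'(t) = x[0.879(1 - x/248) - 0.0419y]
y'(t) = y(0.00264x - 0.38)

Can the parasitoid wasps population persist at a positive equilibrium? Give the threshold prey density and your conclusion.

Threshold x = 144; K > 144, so yes, the predator persists.

The predator equation gives dy/dt > 0 only when x > 0.38/0.00264 = 144.
Without the predator, x → K = 248. Since 248 > 144, the predator can invade and persist.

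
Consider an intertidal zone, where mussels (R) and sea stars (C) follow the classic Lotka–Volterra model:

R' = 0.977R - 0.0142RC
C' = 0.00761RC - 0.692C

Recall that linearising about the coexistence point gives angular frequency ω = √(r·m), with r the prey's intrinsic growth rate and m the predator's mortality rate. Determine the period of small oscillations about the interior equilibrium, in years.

Here r = 0.977 and m = 0.692, so r·m = 0.676.
ω = √0.676 = 0.822 per year, hence T = 2π/ω ≈ 7.64 years.

T ≈ 7.64 years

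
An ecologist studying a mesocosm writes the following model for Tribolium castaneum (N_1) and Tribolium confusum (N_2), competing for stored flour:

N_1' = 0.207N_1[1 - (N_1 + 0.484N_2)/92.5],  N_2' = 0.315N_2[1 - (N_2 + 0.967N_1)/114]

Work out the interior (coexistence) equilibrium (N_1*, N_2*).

Setting both brackets to zero gives the nullclines N_1 + 0.484N_2 = 92.5 and 0.967N_1 + N_2 = 114.
Substituting N_2 = 114 - 0.967N_1 into the first: N_1(1 - 0.484·0.967) = 92.5 - 0.484·114.
So N_1* = 37.3/0.532 = 70.2, and then N_2* = 114 - 0.967·70.2 = 46.2.

N_1* ≈ 70.2, N_2* ≈ 46.2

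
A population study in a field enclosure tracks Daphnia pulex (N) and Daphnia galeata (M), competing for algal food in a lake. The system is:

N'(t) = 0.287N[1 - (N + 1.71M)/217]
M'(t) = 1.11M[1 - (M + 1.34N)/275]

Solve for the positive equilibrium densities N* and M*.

N* ≈ 196, M* ≈ 12.2

Setting both brackets to zero gives the nullclines N + 1.71M = 217 and 1.34N + M = 275.
Substituting M = 275 - 1.34N into the first: N(1 - 1.71·1.34) = 217 - 1.71·275.
So N* = -253/-1.29 = 196, and then M* = 275 - 1.34·196 = 12.2.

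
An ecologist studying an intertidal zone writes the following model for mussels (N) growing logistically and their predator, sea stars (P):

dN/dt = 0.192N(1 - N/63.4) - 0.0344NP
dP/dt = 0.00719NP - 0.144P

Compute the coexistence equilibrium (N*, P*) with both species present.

From dP/dt = 0 with P > 0: 0.00719N* = 0.144, so N* = 20.
Substitute into dN/dt = 0: 0.192(1 - 20/63.4) = 0.0344P*.
The bracket is 0.684, giving P* = 0.131/0.0344 = 3.82.

N* ≈ 20, P* ≈ 3.82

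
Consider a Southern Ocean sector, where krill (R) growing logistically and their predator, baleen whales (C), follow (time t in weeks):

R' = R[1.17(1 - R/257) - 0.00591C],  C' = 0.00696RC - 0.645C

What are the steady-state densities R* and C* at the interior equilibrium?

R* ≈ 92.7, C* ≈ 127

From dC/dt = 0 with C > 0: 0.00696R* = 0.645, so R* = 92.7.
Substitute into dR/dt = 0: 1.17(1 - 92.7/257) = 0.00591C*.
The bracket is 0.639, giving C* = 0.748/0.00591 = 127.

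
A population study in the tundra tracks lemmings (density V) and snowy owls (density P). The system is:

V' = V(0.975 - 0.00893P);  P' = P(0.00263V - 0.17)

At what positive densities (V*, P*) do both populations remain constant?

V* ≈ 64.6, P* ≈ 109

Set dP/dt = 0 with P > 0: 0.00263V - 0.17 = 0, so V* = 0.17/0.00263 = 64.6.
Set dV/dt = 0 with V > 0: 0.975 - 0.00893P = 0, so P* = 0.975/0.00893 = 109.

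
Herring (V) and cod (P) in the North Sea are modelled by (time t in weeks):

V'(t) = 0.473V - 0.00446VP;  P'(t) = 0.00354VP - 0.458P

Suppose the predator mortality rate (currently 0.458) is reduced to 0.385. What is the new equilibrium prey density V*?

V* ≈ 109

At the interior fixed point, setting dP/dt = 0 with P > 0 fixes V* = (predator death rate)/(VP coefficient) — independent of the other coefficients.
With the change, V* = 0.385/0.00354 = 109; it falls from 129.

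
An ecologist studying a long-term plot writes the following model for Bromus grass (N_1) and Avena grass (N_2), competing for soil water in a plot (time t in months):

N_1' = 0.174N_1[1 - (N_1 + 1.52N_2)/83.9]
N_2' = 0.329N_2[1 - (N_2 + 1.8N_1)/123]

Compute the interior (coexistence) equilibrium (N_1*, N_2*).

N_1* ≈ 59.4, N_2* ≈ 16.1

Setting both brackets to zero gives the nullclines N_1 + 1.52N_2 = 83.9 and 1.8N_1 + N_2 = 123.
Substituting N_2 = 123 - 1.8N_1 into the first: N_1(1 - 1.52·1.8) = 83.9 - 1.52·123.
So N_1* = -103/-1.74 = 59.4, and then N_2* = 123 - 1.8·59.4 = 16.1.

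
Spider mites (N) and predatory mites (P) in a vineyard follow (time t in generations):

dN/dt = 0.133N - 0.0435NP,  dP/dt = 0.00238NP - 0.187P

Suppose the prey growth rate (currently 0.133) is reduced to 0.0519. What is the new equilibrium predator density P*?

P* ≈ 1.19

At the interior fixed point, setting dN/dt = 0 with N > 0 fixes P* = (prey growth rate)/(NP coefficient) — independent of the other coefficients.
With the change, P* = 0.0519/0.0435 = 1.19; it falls from 3.06.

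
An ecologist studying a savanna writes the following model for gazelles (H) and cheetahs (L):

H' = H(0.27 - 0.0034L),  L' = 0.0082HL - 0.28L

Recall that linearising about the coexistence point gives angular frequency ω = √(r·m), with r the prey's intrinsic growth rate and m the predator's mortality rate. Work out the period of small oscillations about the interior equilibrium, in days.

T ≈ 22.9 days

Here r = 0.27 and m = 0.28, so r·m = 0.0756.
ω = √0.0756 = 0.275 per day, hence T = 2π/ω ≈ 22.9 days.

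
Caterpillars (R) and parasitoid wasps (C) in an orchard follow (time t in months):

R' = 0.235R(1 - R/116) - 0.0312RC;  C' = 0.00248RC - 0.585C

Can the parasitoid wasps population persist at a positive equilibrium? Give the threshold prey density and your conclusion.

The predator equation gives dC/dt > 0 only when R > 0.585/0.00248 = 236.
Without the predator, R → K = 116. Since 116 < 236, the predator cannot invade.

Threshold R = 236; K < 236, so no, the predator goes extinct.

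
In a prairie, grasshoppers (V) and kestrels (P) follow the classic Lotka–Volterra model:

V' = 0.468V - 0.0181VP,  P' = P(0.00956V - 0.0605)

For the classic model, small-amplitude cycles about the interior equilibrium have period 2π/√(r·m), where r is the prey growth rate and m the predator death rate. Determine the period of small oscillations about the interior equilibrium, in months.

Here r = 0.468 and m = 0.0605, so r·m = 0.0283.
ω = √0.0283 = 0.168 per month, hence T = 2π/ω ≈ 37.3 months.

T ≈ 37.3 months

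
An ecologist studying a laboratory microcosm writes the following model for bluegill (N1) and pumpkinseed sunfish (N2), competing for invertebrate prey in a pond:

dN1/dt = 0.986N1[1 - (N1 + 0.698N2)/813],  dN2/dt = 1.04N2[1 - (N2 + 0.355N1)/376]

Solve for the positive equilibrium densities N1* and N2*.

Setting both brackets to zero gives the nullclines N1 + 0.698N2 = 813 and 0.355N1 + N2 = 376.
Substituting N2 = 376 - 0.355N1 into the first: N1(1 - 0.698·0.355) = 813 - 0.698·376.
So N1* = 551/0.752 = 732, and then N2* = 376 - 0.355·732 = 116.

N1* ≈ 732, N2* ≈ 116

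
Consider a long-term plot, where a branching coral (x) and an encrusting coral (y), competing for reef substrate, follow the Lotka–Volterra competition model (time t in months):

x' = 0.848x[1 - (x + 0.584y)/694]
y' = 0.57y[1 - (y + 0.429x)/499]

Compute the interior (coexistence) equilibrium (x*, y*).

x* ≈ 537, y* ≈ 269

Setting both brackets to zero gives the nullclines x + 0.584y = 694 and 0.429x + y = 499.
Substituting y = 499 - 0.429x into the first: x(1 - 0.584·0.429) = 694 - 0.584·499.
So x* = 403/0.749 = 537, and then y* = 499 - 0.429·537 = 269.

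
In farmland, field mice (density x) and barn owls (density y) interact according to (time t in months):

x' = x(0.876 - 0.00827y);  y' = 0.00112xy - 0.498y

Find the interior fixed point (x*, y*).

x* ≈ 445, y* ≈ 106

Set dy/dt = 0 with y > 0: 0.00112x - 0.498 = 0, so x* = 0.498/0.00112 = 445.
Set dx/dt = 0 with x > 0: 0.876 - 0.00827y = 0, so y* = 0.876/0.00827 = 106.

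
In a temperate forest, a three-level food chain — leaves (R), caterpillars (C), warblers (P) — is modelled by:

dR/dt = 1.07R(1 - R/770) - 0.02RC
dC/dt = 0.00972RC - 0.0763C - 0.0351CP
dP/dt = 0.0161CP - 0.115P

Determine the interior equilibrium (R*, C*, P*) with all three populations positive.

From dP/dt = 0: 0.0161C* = 0.115, so C* = 7.14.
From dR/dt = 0: 1.07(1 - R*/770) = 0.02·7.14, giving R* = 770·(1 - 0.134) = 667.
From dC/dt = 0: 0.00972·667 - 0.0763 = 0.0351P*, so P* = 6.41/0.0351 = 183.

R* ≈ 667, C* ≈ 7.14, P* ≈ 183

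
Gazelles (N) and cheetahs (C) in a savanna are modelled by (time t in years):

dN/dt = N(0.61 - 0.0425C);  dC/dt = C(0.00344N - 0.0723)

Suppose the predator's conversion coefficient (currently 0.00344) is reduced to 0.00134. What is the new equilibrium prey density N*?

N* ≈ 54

At the interior fixed point, setting dC/dt = 0 with C > 0 fixes N* = (predator death rate)/(NC coefficient) — independent of the other coefficients.
With the change, N* = 0.0723/0.00134 = 54; it rises from 21.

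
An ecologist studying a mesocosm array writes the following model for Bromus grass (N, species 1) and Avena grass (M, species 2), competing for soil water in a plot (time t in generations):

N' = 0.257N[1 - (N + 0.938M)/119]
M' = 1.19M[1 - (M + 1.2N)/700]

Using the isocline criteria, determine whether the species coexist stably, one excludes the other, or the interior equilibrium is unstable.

Compare the nullcline intercepts: K1/α12 = 119/0.938 = 127 < K2 = 700; K2/α21 = 700/1.2 = 583 > K1 = 119.
Since the inequalities point opposite ways, species 2 can invade but species 1 cannot.

species 2 excludes species 1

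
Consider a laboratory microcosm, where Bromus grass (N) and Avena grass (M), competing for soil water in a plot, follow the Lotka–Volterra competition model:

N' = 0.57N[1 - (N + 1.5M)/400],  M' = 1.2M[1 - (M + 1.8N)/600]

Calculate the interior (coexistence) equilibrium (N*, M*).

N* ≈ 294, M* ≈ 70.6

Setting both brackets to zero gives the nullclines N + 1.5M = 400 and 1.8N + M = 600.
Substituting M = 600 - 1.8N into the first: N(1 - 1.5·1.8) = 400 - 1.5·600.
So N* = -500/-1.7 = 294, and then M* = 600 - 1.8·294 = 70.6.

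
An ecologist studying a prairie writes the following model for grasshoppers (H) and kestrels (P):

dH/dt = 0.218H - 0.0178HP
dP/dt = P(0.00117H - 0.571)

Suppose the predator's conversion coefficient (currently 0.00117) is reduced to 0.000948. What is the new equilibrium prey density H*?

At the interior fixed point, setting dP/dt = 0 with P > 0 fixes H* = (predator death rate)/(HP coefficient) — independent of the other coefficients.
With the change, H* = 0.571/0.000948 = 602; it rises from 488.

H* ≈ 602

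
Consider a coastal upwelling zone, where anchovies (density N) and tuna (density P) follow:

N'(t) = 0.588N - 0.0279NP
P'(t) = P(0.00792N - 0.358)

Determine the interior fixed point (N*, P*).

Set dP/dt = 0 with P > 0: 0.00792N - 0.358 = 0, so N* = 0.358/0.00792 = 45.2.
Set dN/dt = 0 with N > 0: 0.588 - 0.0279P = 0, so P* = 0.588/0.0279 = 21.1.

N* ≈ 45.2, P* ≈ 21.1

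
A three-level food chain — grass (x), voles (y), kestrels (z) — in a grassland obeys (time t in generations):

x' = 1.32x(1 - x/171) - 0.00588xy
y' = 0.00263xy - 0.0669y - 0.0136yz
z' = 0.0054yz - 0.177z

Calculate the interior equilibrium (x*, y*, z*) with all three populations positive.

From dz/dt = 0: 0.0054y* = 0.177, so y* = 32.8.
From dx/dt = 0: 1.32(1 - x*/171) = 0.00588·32.8, giving x* = 171·(1 - 0.146) = 146.
From dy/dt = 0: 0.00263·146 - 0.0669 = 0.0136z*, so z* = 0.317/0.0136 = 23.3.

x* ≈ 146, y* ≈ 32.8, z* ≈ 23.3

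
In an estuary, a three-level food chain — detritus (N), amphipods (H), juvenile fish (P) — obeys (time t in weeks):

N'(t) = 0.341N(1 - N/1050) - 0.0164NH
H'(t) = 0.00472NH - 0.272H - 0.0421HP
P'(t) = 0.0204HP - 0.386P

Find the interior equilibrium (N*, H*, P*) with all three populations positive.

From dP/dt = 0: 0.0204H* = 0.386, so H* = 18.9.
From dN/dt = 0: 0.341(1 - N*/1050) = 0.0164·18.9, giving N* = 1050·(1 - 0.91) = 94.5.
From dH/dt = 0: 0.00472·94.5 - 0.272 = 0.0421P*, so P* = 0.174/0.0421 = 4.13.

N* ≈ 94.5, H* ≈ 18.9, P* ≈ 4.13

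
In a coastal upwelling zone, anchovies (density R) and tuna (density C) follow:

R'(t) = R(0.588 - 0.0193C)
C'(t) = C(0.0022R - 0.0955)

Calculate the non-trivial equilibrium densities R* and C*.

Set dC/dt = 0 with C > 0: 0.0022R - 0.0955 = 0, so R* = 0.0955/0.0022 = 43.4.
Set dR/dt = 0 with R > 0: 0.588 - 0.0193C = 0, so C* = 0.588/0.0193 = 30.5.

R* ≈ 43.4, C* ≈ 30.5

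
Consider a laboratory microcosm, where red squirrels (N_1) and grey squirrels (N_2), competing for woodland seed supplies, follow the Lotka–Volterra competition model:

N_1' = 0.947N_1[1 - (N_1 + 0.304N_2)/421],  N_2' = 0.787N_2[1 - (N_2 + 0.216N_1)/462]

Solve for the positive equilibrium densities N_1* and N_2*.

Setting both brackets to zero gives the nullclines N_1 + 0.304N_2 = 421 and 0.216N_1 + N_2 = 462.
Substituting N_2 = 462 - 0.216N_1 into the first: N_1(1 - 0.304·0.216) = 421 - 0.304·462.
So N_1* = 281/0.934 = 300, and then N_2* = 462 - 0.216·300 = 397.

N_1* ≈ 300, N_2* ≈ 397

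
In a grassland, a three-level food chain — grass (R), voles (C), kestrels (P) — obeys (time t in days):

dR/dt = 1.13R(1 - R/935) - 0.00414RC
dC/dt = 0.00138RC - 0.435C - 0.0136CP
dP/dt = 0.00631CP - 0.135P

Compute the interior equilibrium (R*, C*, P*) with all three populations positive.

R* ≈ 862, C* ≈ 21.4, P* ≈ 55.5

From dP/dt = 0: 0.00631C* = 0.135, so C* = 21.4.
From dR/dt = 0: 1.13(1 - R*/935) = 0.00414·21.4, giving R* = 935·(1 - 0.0784) = 862.
From dC/dt = 0: 0.00138·862 - 0.435 = 0.0136P*, so P* = 0.754/0.0136 = 55.5.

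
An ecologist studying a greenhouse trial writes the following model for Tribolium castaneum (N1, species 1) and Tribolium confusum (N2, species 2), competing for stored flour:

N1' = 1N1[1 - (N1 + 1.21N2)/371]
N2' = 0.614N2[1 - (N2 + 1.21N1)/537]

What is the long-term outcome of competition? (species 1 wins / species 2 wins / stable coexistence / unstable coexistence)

Compare the nullcline intercepts: K1/α12 = 371/1.21 = 307 < K2 = 537; K2/α21 = 537/1.21 = 444 > K1 = 371.
Since the inequalities point opposite ways, species 2 can invade but species 1 cannot.

species 2 excludes species 1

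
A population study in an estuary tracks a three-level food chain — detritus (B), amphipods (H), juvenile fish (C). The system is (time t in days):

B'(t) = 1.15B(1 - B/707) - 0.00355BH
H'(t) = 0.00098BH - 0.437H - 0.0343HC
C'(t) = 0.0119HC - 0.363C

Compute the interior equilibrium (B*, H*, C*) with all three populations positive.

From dC/dt = 0: 0.0119H* = 0.363, so H* = 30.5.
From dB/dt = 0: 1.15(1 - B*/707) = 0.00355·30.5, giving B* = 707·(1 - 0.0942) = 640.
From dH/dt = 0: 0.00098·640 - 0.437 = 0.0343C*, so C* = 0.191/0.0343 = 5.56.

B* ≈ 640, H* ≈ 30.5, C* ≈ 5.56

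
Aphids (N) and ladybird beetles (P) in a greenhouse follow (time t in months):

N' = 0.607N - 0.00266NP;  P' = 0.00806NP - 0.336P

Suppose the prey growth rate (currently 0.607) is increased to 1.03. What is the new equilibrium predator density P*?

At the interior fixed point, setting dN/dt = 0 with N > 0 fixes P* = (prey growth rate)/(NP coefficient) — independent of the other coefficients.
With the change, P* = 1.03/0.00266 = 387; it rises from 228.

P* ≈ 387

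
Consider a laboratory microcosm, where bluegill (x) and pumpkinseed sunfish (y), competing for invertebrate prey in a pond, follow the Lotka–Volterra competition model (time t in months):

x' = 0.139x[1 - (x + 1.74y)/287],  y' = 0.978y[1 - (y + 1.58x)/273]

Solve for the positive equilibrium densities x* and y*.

x* ≈ 107, y* ≈ 103

Setting both brackets to zero gives the nullclines x + 1.74y = 287 and 1.58x + y = 273.
Substituting y = 273 - 1.58x into the first: x(1 - 1.74·1.58) = 287 - 1.74·273.
So x* = -188/-1.75 = 107, and then y* = 273 - 1.58·107 = 103.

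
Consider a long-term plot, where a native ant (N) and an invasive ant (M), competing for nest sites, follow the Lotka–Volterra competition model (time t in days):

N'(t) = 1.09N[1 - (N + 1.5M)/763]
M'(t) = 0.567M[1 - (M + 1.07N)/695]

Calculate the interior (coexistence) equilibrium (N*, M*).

Setting both brackets to zero gives the nullclines N + 1.5M = 763 and 1.07N + M = 695.
Substituting M = 695 - 1.07N into the first: N(1 - 1.5·1.07) = 763 - 1.5·695.
So N* = -280/-0.605 = 462, and then M* = 695 - 1.07·462 = 201.

N* ≈ 462, M* ≈ 201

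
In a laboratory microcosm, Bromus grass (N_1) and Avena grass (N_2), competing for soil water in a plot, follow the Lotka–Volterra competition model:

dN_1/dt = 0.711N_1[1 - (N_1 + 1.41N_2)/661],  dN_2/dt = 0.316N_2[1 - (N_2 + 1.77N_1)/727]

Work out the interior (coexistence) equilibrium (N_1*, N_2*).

N_1* ≈ 243, N_2* ≈ 296

Setting both brackets to zero gives the nullclines N_1 + 1.41N_2 = 661 and 1.77N_1 + N_2 = 727.
Substituting N_2 = 727 - 1.77N_1 into the first: N_1(1 - 1.41·1.77) = 661 - 1.41·727.
So N_1* = -364/-1.5 = 243, and then N_2* = 727 - 1.77·243 = 296.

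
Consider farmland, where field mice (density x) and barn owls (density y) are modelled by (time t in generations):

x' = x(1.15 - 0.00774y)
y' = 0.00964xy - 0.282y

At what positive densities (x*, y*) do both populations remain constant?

Set dy/dt = 0 with y > 0: 0.00964x - 0.282 = 0, so x* = 0.282/0.00964 = 29.3.
Set dx/dt = 0 with x > 0: 1.15 - 0.00774y = 0, so y* = 1.15/0.00774 = 149.

x* ≈ 29.3, y* ≈ 149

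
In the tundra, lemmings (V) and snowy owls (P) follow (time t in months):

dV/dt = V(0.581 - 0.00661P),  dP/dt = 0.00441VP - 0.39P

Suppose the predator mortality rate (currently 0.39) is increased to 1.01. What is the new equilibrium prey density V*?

V* ≈ 229

At the interior fixed point, setting dP/dt = 0 with P > 0 fixes V* = (predator death rate)/(VP coefficient) — independent of the other coefficients.
With the change, V* = 1.01/0.00441 = 229; it rises from 88.4.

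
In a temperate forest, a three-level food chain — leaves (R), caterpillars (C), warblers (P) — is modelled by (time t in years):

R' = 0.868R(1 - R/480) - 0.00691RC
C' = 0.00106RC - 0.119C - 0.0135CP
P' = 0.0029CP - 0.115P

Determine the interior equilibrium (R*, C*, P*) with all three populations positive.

From dP/dt = 0: 0.0029C* = 0.115, so C* = 39.7.
From dR/dt = 0: 0.868(1 - R*/480) = 0.00691·39.7, giving R* = 480·(1 - 0.316) = 328.
From dC/dt = 0: 0.00106·328 - 0.119 = 0.0135P*, so P* = 0.229/0.0135 = 17.

R* ≈ 328, C* ≈ 39.7, P* ≈ 17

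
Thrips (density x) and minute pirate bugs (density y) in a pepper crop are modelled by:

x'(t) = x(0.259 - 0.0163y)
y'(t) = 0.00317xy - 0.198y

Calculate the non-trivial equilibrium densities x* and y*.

Set dy/dt = 0 with y > 0: 0.00317x - 0.198 = 0, so x* = 0.198/0.00317 = 62.5.
Set dx/dt = 0 with x > 0: 0.259 - 0.0163y = 0, so y* = 0.259/0.0163 = 15.9.

x* ≈ 62.5, y* ≈ 15.9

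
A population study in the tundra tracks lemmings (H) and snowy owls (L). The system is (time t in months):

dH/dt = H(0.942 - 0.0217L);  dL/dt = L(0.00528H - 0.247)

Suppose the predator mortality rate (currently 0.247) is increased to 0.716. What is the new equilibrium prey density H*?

At the interior fixed point, setting dL/dt = 0 with L > 0 fixes H* = (predator death rate)/(HL coefficient) — independent of the other coefficients.
With the change, H* = 0.716/0.00528 = 136; it rises from 46.8.

H* ≈ 136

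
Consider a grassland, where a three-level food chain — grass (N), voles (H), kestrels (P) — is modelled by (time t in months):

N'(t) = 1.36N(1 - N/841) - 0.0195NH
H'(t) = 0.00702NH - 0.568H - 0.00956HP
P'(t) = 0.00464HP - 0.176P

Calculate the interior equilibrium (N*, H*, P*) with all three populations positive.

From dP/dt = 0: 0.00464H* = 0.176, so H* = 37.9.
From dN/dt = 0: 1.36(1 - N*/841) = 0.0195·37.9, giving N* = 841·(1 - 0.544) = 384.
From dH/dt = 0: 0.00702·384 - 0.568 = 0.00956P*, so P* = 2.12/0.00956 = 222.

N* ≈ 384, H* ≈ 37.9, P* ≈ 222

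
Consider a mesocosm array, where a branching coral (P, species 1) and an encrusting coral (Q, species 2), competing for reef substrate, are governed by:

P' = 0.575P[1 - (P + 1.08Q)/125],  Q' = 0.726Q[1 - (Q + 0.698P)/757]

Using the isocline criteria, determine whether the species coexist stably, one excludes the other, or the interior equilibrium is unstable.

species 2 excludes species 1

Compare the nullcline intercepts: K1/α12 = 125/1.08 = 116 < K2 = 757; K2/α21 = 757/0.698 = 1080 > K1 = 125.
Since the inequalities point opposite ways, species 2 can invade but species 1 cannot.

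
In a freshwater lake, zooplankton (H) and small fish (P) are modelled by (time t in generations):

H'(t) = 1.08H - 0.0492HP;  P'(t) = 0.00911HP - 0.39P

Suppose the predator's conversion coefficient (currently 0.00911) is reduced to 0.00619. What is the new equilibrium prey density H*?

At the interior fixed point, setting dP/dt = 0 with P > 0 fixes H* = (predator death rate)/(HP coefficient) — independent of the other coefficients.
With the change, H* = 0.39/0.00619 = 63; it rises from 42.8.

H* ≈ 63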